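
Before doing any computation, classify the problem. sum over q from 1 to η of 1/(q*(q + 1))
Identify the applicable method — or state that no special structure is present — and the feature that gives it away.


Method: telescoping — after splitting 1/(q*(q + 1)) into partial fractions, the pieces are shifted copies of one function and cancel telescopically.


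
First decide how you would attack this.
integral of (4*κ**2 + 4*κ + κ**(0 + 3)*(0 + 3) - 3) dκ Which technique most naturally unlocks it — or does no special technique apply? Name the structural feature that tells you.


Verdict: no special technique — every term is a constant multiple of a power of κ; term-wise power-rule integration needs no preliminary transformation.


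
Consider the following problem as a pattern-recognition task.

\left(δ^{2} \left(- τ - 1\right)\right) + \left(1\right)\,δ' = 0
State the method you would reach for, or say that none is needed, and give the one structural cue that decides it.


Best approach: separation of variables — one side of the product carries the independent variable, the other the unknown — the textbook separation shape.


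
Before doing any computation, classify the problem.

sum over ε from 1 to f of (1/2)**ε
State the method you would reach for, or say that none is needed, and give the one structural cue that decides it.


Verdict: the geometric series formula — each term is 1/2 times the previous one, so the geometric-series formula applies directly.


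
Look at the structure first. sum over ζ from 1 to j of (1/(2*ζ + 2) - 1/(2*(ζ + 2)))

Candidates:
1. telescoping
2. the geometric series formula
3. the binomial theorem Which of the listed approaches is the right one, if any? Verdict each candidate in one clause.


Method: telescoping — this sum is a zipper: each term contributes 1/(2*ζ + 2) and removes the next index's value, which the following term puts back, closing term by term.
- telescoping — applies; the problem has the shape this method handles.
- the geometric series formula — the term-to-term ratio changes with the index, so the geometric formula cannot close it.
- the binomial theorem: the terms do not reassemble into a binomial power.


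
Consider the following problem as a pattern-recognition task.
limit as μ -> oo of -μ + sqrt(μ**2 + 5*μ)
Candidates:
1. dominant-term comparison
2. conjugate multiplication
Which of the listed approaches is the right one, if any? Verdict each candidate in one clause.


Best approach: conjugate multiplication — divergence minus divergence hides a finite answer — expose it by pairing sqrt(μ**2 + 5*μ) - μ with its conjugate.
- dominant-term comparison: no dominant-degree comparison decides it.
- conjugate multiplication — applicable, and directly so.


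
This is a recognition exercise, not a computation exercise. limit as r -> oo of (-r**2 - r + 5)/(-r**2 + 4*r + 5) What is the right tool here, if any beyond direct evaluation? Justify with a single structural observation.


Method: dominant-term comparison — at large r only the top-degree terms survive; compare the leading terms and the limit falls out. As a single quotient, the ∞/∞ shape would yield to repeated differentiation as well — the growth comparison gets there in one look.


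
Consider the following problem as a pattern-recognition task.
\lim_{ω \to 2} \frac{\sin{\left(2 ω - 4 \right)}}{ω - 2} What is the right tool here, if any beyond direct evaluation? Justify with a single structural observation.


Diagnosis: l'Hôpital's rule (0/0) — numerator and denominator both vanish at 2 — a genuine 0/0 form, which is exactly when l'Hôpital applies. One could equally expand both pieces locally and compare leading terms; the rule does that in one stroke.


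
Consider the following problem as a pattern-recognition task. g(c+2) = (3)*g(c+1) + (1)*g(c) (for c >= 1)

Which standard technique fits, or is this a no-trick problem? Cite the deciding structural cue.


Verdict: the characteristic-root method — the recurrence is linear and homogeneous with constant coefficients, so the ansatz r^c turns it into a polynomial equation for r.


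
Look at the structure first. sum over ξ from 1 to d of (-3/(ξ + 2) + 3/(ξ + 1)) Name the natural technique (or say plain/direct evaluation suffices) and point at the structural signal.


Best approach: telescoping — the summand is 3/(ξ + 1) minus the same expression shifted by one, so consecutive terms cancel in pairs.


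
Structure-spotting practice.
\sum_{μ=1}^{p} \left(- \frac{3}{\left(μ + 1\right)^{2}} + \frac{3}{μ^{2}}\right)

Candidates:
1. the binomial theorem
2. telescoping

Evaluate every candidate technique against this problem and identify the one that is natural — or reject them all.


Best approach: telescoping — a difference of consecutive values of one function (\frac{3}{μ^{2}} at one index and the next) — telescoping by construction.
- the binomial theorem — there is no pair of bases whose matched powers would reassemble into a single binomial power.
- telescoping: a fit — the right tool for this form.


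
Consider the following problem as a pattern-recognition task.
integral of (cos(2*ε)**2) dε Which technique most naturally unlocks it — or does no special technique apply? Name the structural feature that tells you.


Method: a trigonometric identity — cos(2*ε)**2 is an even power — the power-reduction identity rewrites it into first-degree cosines.


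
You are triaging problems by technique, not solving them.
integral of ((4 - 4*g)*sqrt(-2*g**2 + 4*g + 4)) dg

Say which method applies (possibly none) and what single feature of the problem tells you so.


Method: u-substitution — 4 - 4*g matches the derivative of -2*g**2 + 4*g + 4 up to a constant; with u = -2*g**2 + 4*g + 4 the whole integrand folds into a function of u alone.


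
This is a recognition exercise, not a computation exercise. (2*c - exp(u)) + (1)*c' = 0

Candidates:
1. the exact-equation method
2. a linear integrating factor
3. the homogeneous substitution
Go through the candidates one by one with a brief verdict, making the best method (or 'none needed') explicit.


Technique: a linear integrating factor — the unknown enters only to the first power against a nonzero forcing term — the integrating-factor template applies directly.
- the exact-equation method — the mixed partial derivatives differ, so the left side is not a total differential.
- a linear integrating factor: applicable, and directly so.
- the homogeneous substitution: solved for the derivative, the right side changes under joint scaling of the two variables.


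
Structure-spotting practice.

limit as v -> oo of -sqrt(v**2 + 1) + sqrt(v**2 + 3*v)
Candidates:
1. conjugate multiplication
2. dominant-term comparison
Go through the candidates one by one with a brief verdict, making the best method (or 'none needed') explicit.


Best approach: conjugate multiplication — turning the difference into a conjugate-rationalized ratio makes the limit readable.
- conjugate multiplication: yes — fits the structure here.
- dominant-term comparison — this limit is not decided by comparing polynomial growth at infinity.


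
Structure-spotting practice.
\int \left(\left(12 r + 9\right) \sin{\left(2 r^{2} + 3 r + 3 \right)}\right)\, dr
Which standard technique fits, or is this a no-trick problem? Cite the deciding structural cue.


Technique: u-substitution — everything non-trivial happens through the inner expression 2 r^{2} + 3 r + 3, and its derivative accounts for the remaining factor up to a constant, so set u = 2 r^{2} + 3 r + 3.


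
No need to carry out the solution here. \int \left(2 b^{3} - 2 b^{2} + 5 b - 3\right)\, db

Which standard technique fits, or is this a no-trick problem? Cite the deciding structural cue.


Method: no special technique — a term-by-term power-rule job in b; no substitution or rearrangement earns its keep here.


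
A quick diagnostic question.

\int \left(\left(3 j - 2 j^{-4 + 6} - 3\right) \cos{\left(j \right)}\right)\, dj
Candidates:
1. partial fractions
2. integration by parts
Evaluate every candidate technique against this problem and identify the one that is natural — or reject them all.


Method: integration by parts — differentiate (3 j - 2 j^{-4 + 6} - 3), integrate \cos{\left(j \right)}: each pass lowers the polynomial degree, so parts terminates.
- partial fractions: there is no rational-function structure to decompose.
- integration by parts — applies; the problem has the shape this method handles.


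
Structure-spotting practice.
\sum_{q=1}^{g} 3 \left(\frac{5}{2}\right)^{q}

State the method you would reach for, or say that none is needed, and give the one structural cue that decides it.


Diagnosis: the geometric series formula — each term is \frac{5}{2} times the previous one, so the geometric-series formula applies directly.


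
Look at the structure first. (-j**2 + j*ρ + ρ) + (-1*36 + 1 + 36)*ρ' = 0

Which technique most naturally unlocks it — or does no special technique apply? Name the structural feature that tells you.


Diagnosis: a linear integrating factor — the unknown enters only to the first power against a nonzero forcing term — the integrating-factor template applies directly.


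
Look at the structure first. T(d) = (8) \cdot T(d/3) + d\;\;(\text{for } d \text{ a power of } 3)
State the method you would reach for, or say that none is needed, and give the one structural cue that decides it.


Best approach: the master substitution — the argument contracts 3-fold per step: reindex d exponentially and solve the linear recurrence in the new index.


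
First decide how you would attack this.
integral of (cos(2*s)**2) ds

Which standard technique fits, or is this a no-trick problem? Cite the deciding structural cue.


Verdict: a trigonometric identity — the exponent on cos(2*s)**2 is even — the power-reduction identity is the standard preprocessing step.


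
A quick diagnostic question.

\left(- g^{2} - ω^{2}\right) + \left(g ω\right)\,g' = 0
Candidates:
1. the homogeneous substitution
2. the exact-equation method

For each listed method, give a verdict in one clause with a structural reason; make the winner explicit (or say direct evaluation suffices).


Diagnosis: the homogeneous substitution — the slope's numerator and denominator share total degree; set v = g/ω and the equation drops to separable form. Rearranged, this also fits the Bernoulli template directly; the homogeneous substitution reads the structure without the rearrangement.
- the homogeneous substitution — applicable, and directly so.
- the exact-equation method — the cross partial derivatives disagree, so no single potential exists.


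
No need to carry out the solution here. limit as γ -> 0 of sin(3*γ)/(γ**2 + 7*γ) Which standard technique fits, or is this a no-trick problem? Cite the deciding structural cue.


Diagnosis: l'Hôpital's rule (0/0) — substituting 0 gives 0 over 0; differentiate top and bottom once and re-evaluate. The standard small-argument limits would also carry it; the rule is the systematic route.


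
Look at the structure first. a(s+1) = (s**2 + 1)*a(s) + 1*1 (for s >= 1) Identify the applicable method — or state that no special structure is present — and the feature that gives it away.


Verdict: a summation factor — because the multiplier s**2 + 1 is index-dependent, divide through by its running product and sum the resulting differences.


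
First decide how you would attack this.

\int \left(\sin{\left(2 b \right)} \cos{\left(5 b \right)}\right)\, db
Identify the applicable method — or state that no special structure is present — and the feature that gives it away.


Verdict: a trigonometric identity — \sin{\left(2 b \right)} \cos{\left(5 b \right)} is a beat pattern — rewrite the product as a sum of single-frequency waves before integrating.


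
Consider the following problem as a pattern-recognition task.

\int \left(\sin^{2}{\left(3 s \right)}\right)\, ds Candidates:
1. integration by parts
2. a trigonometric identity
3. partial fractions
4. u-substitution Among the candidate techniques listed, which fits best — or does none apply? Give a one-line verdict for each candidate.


Best approach: a trigonometric identity — \sin^{2}{\left(3 s \right)} is the textbook power-reduction case — identities first, antiderivatives second.
- integration by parts — not the natural route: no polynomial-kernel product appears — a recursive parts reduction of the trigonometric product exists, but the identity rewrite is direct.
- a trigonometric identity: a fit — the right tool for this form.
- partial fractions: the expression is not a ratio of polynomials that decomposes further.
- u-substitution: no subexpression of the integrand serves as a whole-integral substitution inner — individual terms may offer their own, but none carries its derivative as a factor of the full integrand; a working change of variable would have to be constructed from outside the expression.


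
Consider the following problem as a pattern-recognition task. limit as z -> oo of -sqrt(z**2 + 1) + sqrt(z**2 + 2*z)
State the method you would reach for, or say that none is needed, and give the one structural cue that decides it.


Verdict: conjugate multiplication — an infinity-minus-infinity difference with a surviving radical — multiply by the conjugate to cancel the divergence.


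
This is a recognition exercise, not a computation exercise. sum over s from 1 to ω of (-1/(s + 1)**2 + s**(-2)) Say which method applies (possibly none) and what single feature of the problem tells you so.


Best approach: telescoping — this sum is a zipper: each term contributes s**(-2) and removes the next index's value, which the following term puts back, closing term by term.


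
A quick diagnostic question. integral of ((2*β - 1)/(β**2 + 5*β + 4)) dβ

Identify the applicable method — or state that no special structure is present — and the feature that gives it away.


Technique: partial fractions — the denominator β**2 + 5*β + 4 factors, so the quotient decomposes into elementary partial fractions term by term.


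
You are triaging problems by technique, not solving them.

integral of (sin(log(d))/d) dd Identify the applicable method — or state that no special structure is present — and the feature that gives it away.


Technique: u-substitution — collected, the integrand has one factor that is, up to a constant, the derivative of an inner expression the rest depends on — substitute for that inner expression.


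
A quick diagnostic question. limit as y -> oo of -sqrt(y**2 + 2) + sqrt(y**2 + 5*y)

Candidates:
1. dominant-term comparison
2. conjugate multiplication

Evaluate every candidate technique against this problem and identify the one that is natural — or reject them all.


Verdict: conjugate multiplication — infinity minus infinity with a radical in play — multiply by the conjugate so the divergences of sqrt(y**2 + 5*y) and sqrt(y**2 + 2) annihilate.
- dominant-term comparison — leading-power comparison does not apply to this form.
- conjugate multiplication: a fit — the right tool for this form.


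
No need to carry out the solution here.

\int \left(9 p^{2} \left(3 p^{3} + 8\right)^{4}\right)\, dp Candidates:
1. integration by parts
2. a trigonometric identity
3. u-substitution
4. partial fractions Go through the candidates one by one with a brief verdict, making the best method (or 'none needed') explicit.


Technique: u-substitution — everything non-trivial happens through the inner expression 3 p^{3} + 8, and its derivative accounts for the remaining factor up to a constant, so set u = 3 p^{3} + 8. Multiplying out and using the power rule would succeed as well, just with far more bookkeeping.
- integration by parts — splitting off a factor buys nothing — the integrand integrates directly without parts.
- a trigonometric identity: there is no trigonometric structure at all — the integrand carries no sine or cosine to rewrite.
- u-substitution: applies; the problem has the shape this method handles.
- partial fractions — the expression is not a ratio of polynomials that decomposes further.


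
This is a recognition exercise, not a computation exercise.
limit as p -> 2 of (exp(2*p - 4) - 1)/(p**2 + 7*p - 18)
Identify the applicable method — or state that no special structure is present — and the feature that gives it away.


Method: l'Hôpital's rule (0/0) — numerator and denominator both vanish at 2 — a genuine 0/0 form, which is exactly when l'Hôpital applies. One could equally expand both pieces locally and compare leading terms; the rule does that in one stroke.


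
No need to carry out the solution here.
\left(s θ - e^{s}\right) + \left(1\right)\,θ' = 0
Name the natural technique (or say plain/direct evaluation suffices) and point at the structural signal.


Verdict: a linear integrating factor — linear in the unknown with genuine forcing: multiply through by the exponential of the integrated coefficient and the left side closes into one derivative.


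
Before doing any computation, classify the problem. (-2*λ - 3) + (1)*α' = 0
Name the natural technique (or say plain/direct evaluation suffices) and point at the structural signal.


Technique: no special technique — with α absent the equation is not coupled at all: direct integration in λ.


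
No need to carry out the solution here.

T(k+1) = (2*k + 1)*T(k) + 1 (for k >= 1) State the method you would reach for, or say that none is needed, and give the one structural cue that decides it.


Diagnosis: a summation factor — first-order linear but the coefficient 2*k + 1 moves with the index — divide by the cumulative product and telescope.


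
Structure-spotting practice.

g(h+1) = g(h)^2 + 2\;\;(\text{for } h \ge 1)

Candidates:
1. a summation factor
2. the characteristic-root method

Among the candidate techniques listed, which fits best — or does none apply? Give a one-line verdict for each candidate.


Technique: no special technique — the unknown sequence enters the update nonlinearly, so no linear method fits the recurrence as written — direct iteration remains.
- a summation factor — no summation factor applies — the rule is not linear in the sequence values.
- the characteristic-root method: the recursion is nonlinear in the sequence values, so no linear-modes ansatz applies.


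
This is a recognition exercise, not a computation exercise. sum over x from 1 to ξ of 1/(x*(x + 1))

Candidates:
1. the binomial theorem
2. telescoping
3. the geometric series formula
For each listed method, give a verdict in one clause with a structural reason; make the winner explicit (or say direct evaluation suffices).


Method: telescoping — rewrite 1/(x*(x + 1)) as simple fractions and successive terms eat each other — only the edges survive.
- the binomial theorem: there is no pair of bases whose matched powers would reassemble into a single binomial power.
- telescoping: a fit — the right tool for this form.
- the geometric series formula: the term-to-term ratio changes with the index, so the geometric formula cannot close it.


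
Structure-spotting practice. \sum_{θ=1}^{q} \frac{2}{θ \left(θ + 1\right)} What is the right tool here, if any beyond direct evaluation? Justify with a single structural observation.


Diagnosis: telescoping — after splitting \frac{2}{θ \left(θ + 1\right)} into partial fractions, the pieces are shifted copies of one function and cancel telescopically.


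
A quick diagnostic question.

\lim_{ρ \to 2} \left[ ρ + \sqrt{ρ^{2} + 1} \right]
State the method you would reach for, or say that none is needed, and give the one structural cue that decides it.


Diagnosis: no special technique — the function is continuous at 2; evaluation is itself the limit, no machinery required.


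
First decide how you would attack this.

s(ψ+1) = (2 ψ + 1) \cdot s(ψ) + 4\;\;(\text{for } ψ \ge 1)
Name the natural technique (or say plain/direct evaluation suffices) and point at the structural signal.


Method: a summation factor — normalize by the running product of 2 ψ + 1: the left side becomes a difference, and differences sum.


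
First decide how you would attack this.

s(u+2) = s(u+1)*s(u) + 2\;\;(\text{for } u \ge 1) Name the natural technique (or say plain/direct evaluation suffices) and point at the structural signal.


Diagnosis: no special technique — no ansatz, no master substitution, no summation factor survives the nonlinearity here.


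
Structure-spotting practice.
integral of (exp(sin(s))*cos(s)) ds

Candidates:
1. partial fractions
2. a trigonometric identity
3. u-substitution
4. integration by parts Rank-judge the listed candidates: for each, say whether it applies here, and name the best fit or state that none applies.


Method: u-substitution — structure check: outer function, inner expression sin(s), inner derivative as a factor — the classic u = sin(s) pattern.
- partial fractions — the expression is not a ratio of polynomials that decomposes further.
- a trigonometric identity: the trigonometric factor has no even power to reduce and no cross-frequency product to convert — the standard power-reduction and product-to-sum identities do not engage it.
- u-substitution — a fit — the right tool for this form.
- integration by parts — there is no nonconstant-polynomial-times-kernel split with an exp, sine, cosine (degree-1 argument), or logarithm partner.


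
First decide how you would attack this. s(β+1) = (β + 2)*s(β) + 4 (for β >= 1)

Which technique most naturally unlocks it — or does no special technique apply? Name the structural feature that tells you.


Technique: a summation factor — normalize by the running product of β + 2: the left side becomes a difference, and differences sum.


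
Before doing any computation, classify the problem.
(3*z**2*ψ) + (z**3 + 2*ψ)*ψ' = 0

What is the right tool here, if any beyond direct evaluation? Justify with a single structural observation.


Method: the exact-equation method — take the mixed partials of 3*z**2*ψ and z**3 + 2*ψ: they are equal, which certifies an exact differential.


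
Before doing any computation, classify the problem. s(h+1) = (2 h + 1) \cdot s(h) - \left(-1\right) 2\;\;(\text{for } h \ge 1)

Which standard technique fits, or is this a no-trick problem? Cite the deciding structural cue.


Technique: a summation factor — because the multiplier 2 h + 1 is index-dependent, divide through by its running product and sum the resulting differences.


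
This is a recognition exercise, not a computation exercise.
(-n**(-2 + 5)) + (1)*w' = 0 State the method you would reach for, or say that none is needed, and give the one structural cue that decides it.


Best approach: no special technique — solved for the derivative, no w appears — this is antidifferentiation in n wearing ODE clothing.


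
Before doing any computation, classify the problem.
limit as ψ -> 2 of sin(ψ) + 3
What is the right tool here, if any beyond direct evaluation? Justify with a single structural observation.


Technique: no special technique — the expression is continuous at 2 — substitute and evaluate; no indeterminate form appears.


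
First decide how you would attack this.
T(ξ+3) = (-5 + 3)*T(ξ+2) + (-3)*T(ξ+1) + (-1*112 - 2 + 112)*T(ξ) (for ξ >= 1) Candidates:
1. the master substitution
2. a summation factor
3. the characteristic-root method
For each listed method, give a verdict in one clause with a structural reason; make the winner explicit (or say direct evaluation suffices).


Best approach: the characteristic-root method — no index-dependence in the weights and nothing inhomogeneous: classic characteristic-equation setup.
- the master substitution: the recursion shifts the index rather than dividing it.
- a summation factor — a summation factor telescopes one-step recursions; this one carries higher-order memory.
- the characteristic-root method: yes — fits the structure here.


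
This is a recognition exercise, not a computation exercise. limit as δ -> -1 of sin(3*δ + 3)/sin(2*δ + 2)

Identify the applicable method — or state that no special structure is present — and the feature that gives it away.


Verdict: l'Hôpital's rule (0/0) — substituting -1 gives 0 over 0; differentiate top and bottom once and re-evaluate. One could equally expand both pieces locally and compare leading terms; the rule does that in one stroke.


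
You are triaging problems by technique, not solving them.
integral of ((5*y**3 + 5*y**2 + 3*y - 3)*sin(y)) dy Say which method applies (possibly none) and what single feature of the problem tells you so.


Technique: integration by parts — a polynomial factor 5*y**3 + 5*y**2 + 3*y - 3 multiplies sin(y); differentiating 5*y**3 + 5*y**2 + 3*y - 3 lowers its degree while sin(y) integrates cleanly, so parts wins.


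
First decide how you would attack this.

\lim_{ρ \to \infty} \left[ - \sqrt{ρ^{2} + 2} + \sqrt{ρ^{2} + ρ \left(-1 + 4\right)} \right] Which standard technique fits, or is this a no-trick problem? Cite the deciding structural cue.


Diagnosis: conjugate multiplication — turning the difference into a conjugate-rationalized ratio makes the limit readable.


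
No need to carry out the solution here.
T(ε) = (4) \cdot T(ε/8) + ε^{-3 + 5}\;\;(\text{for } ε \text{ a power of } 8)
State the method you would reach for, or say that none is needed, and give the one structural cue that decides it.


Diagnosis: the master substitution — the argument contracts 8-fold per step: reindex ε exponentially and solve the linear recurrence in the new index.


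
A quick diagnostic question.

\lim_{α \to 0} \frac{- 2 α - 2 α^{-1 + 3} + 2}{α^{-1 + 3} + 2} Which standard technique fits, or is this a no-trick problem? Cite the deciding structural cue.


Best approach: no special technique — the function is continuous at 0; evaluation is itself the limit, no machinery required.


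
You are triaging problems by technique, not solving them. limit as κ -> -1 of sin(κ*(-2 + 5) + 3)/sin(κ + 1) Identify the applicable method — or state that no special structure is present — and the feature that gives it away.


Method: l'Hôpital's rule (0/0) — both numerator and denominator vanish at -1: the genuine 0/0 indeterminate that l'Hôpital exists for. One could equally expand both pieces locally and compare leading terms; the rule does that in one stroke.


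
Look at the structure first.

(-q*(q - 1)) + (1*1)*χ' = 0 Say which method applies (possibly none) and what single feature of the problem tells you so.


Technique: no special technique — solved for the derivative, χ never appears on the right — this is a direct integration in q, not a differential-equations problem at heart.


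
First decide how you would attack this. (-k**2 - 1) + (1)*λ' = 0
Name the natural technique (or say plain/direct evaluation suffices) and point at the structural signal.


Best approach: no special technique — solved for the derivative, no λ appears — this is antidifferentiation in k wearing ODE clothing.


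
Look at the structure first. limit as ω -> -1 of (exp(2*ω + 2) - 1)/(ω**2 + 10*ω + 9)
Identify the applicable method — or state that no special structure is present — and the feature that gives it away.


Diagnosis: l'Hôpital's rule (0/0) — both numerator and denominator vanish at -1: the genuine 0/0 indeterminate that l'Hôpital exists for. A first-order expansion at the point is an equally standard path; the rule packages it.


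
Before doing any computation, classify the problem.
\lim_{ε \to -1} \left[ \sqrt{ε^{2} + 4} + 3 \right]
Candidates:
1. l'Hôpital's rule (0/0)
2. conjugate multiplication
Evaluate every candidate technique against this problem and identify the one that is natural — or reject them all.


Technique: no special technique — the expression is continuous at -1 — substitute and evaluate; no indeterminate form appears.
- l'Hôpital's rule (0/0): substituting the point produces a determinate value, not a 0 over 0 clash.
- conjugate multiplication — no divergent radical difference is present for a conjugate pair to cancel.


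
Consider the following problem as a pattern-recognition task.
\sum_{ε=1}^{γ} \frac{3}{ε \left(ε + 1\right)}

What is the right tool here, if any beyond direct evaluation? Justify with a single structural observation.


Diagnosis: telescoping — integer-spaced poles in \frac{3}{ε \left(ε + 1\right)} are the telescoping signature in disguise.


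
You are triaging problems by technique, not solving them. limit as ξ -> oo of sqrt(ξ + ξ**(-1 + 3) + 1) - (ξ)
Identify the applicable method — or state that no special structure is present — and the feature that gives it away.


Verdict: conjugate multiplication — both pieces blow up but their difference is finite; the conjugate trick rationalizes sqrt(ξ + ξ**(-1 + 3) + 1) - ξ.


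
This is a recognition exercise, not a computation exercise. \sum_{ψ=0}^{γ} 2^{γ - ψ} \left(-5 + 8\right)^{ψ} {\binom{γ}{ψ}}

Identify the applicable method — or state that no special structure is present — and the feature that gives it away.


Diagnosis: the binomial theorem — the summand is term ψ of a binomial expansion in (-5 + 8) and 2; the whole sum is a single power.


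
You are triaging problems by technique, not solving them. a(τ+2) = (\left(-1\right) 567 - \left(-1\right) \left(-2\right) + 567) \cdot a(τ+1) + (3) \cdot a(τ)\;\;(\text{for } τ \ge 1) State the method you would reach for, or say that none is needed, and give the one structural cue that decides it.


Diagnosis: the characteristic-root method — no index-dependence in the weights and nothing inhomogeneous: classic characteristic-equation setup.


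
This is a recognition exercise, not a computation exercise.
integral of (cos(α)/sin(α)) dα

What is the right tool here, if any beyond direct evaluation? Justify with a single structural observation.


Diagnosis: u-substitution — set u = sin(α): a constant multiple of its derivative, namely cos(α), is present as a factor once the integrand is collected, so the du is sitting there waiting.


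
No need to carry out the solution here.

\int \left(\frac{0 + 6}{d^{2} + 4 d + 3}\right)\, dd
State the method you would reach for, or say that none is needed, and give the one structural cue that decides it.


Verdict: partial fractions — each factor of d^{2} + 4 d + 3 owns one elementary piece of the integrand — separate them and integrate piecewise.


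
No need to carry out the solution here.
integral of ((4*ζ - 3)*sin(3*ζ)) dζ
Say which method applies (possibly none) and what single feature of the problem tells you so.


Best approach: integration by parts — a polynomial 4*ζ - 3 against the kernel sin(3*ζ) is the signature bounded-ladder case for integration by parts.


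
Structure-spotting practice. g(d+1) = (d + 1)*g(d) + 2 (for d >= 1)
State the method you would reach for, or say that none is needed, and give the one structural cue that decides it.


Verdict: a summation factor — an index-dependent multiplier d + 1 rules out characteristic roots; a summation factor converts it to a pure difference.


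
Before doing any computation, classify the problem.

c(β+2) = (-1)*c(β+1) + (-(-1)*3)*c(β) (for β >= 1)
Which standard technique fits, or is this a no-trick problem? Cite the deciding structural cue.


Method: the characteristic-root method — try a geometric ansatz r^β: constant coefficients turn the recurrence into one polynomial equation in r.


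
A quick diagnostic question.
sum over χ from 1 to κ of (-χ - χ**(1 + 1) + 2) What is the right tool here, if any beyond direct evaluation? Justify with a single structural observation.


Verdict: no special technique — the sum is polynomial through and through; closed forms for each power of χ finish it directly.


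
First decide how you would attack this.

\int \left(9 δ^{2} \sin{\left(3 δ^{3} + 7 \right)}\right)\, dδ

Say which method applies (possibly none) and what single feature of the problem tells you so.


Verdict: u-substitution — a chain-rule shadow: 9 δ^{2} alongside a function of 3 δ^{3} + 7 means u = 3 δ^{3} + 7 unwinds the composition in one step.


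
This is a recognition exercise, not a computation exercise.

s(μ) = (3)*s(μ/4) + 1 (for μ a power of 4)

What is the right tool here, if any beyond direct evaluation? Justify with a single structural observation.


Verdict: the master substitution — the argument μ/4 divides the index by 4; the standard μ = 4^m substitution converts it to a constant-shift recurrence.


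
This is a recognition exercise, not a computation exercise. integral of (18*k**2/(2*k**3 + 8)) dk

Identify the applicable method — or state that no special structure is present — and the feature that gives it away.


Method: u-substitution — read it as f(2*k**3 + 8) times a constant multiple of d(2*k**3 + 8): one substitution, u = 2*k**3 + 8, finishes it.


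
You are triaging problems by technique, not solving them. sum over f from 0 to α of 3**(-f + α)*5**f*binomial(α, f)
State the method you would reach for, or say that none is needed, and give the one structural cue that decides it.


Technique: the binomial theorem — the binomial coefficients weight matched powers of 5 and 3, which is exactly the expansion of a binomial power.


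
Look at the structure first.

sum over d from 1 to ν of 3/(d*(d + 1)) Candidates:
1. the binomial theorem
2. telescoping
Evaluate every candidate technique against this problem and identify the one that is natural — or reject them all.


Verdict: telescoping — one partial-fraction pass turns 3/(d*(d + 1)) into a shifted difference, and shifted differences telescope.
- the binomial theorem: the terms do not reassemble into a binomial power.
- telescoping — yes, a natural case for it.


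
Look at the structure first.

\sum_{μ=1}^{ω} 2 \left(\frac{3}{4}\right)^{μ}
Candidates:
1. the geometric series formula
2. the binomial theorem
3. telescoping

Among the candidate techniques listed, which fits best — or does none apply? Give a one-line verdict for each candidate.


Technique: the geometric series formula — term-over-term division gives \frac{3}{4} every time — index-free ratio, geometric sum formula applies.
- the geometric series formula — applicable, and directly so.
- the binomial theorem: the summand does not match any term pattern of an expanded binomial power.
- telescoping: in the displayed form, no term reappears at a neighboring index to cancel against.


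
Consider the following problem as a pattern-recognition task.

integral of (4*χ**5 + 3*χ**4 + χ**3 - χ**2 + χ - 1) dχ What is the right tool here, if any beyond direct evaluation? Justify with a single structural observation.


Diagnosis: no special technique — scan for structure and find none: constant multiples of powers of χ, integrate directly.


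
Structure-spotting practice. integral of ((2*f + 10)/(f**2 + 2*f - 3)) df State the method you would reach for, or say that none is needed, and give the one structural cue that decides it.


Method: partial fractions — rational integrand, reducible denominator f**2 + 2*f - 3: decompose first, integrate second.


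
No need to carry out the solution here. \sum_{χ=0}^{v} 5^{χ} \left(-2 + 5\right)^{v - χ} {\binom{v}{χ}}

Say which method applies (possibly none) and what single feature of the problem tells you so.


Verdict: the binomial theorem — terms weighting {\binom{v}{χ}} against matched powers of 5 and (-2 + 5) reassemble into (5 + (-2 + 5))^v by the binomial theorem.


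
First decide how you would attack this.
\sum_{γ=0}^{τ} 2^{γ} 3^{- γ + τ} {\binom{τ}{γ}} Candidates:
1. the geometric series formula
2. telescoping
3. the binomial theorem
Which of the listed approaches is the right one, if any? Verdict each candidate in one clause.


Best approach: the binomial theorem — the binomial coefficients weight matched powers of 2 and 3, which is exactly the expansion of a binomial power.
- the geometric series formula: the term-to-term ratio changes with the index, so the geometric formula cannot close it.
- telescoping — computed from the summand as displayed, the partial sums build up without the pairwise collapse telescoping exploits.
- the binomial theorem: yes — fits the structure here.


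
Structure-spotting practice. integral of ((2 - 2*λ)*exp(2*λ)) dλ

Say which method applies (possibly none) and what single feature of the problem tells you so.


Verdict: integration by parts — 2 - 2*λ dies after finitely many derivatives while exp(2*λ) cycles under integration — the tabular/parts setup.


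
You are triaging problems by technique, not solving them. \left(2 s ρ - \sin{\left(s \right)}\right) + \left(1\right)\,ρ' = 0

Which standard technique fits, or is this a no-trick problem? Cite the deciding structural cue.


Method: a linear integrating factor — first power of ρ, nonzero forcing: the integrating-factor recipe applies verbatim with p = 2 s.


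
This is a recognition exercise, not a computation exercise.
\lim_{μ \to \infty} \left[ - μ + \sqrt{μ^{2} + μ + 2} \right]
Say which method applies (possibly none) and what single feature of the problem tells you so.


Method: conjugate multiplication — an infinity-minus-infinity difference with a surviving radical — multiply by the conjugate to cancel the divergence.


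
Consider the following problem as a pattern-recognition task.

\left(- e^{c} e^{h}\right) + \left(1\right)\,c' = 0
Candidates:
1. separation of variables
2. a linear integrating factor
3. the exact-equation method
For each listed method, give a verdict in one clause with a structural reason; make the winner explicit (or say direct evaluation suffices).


Diagnosis: separation of variables — one side of the product carries the independent variable, the other the unknown — the textbook separation shape.
- separation of variables: yes — fits the structure here.
- a linear integrating factor: the unknown enters nonlinearly (through a power, a denominator, or a transcendental function), which the linear integrating-factor recipe cannot absorb as-is — any repair would come from a preliminary substitution, not the factor.
- the exact-equation method: the mixed partial derivatives differ, so the left side is not a total differential.


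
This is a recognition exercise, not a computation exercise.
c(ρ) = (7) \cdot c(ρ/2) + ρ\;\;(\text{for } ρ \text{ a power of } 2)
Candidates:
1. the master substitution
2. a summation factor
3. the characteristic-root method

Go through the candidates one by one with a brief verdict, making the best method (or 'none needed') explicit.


Method: the master substitution — the argument shrinks by the factor 2, so measure the index on a logarithmic scale and the recursion becomes a shift.
- the master substitution: yes, a natural case for it.
- a summation factor: a divided-index call is outside the fixed-shift first-order family a summation factor normalizes.
- the characteristic-root method: the recursion divides its index rather than shifting it — outside the constant-shift family the root method covers.


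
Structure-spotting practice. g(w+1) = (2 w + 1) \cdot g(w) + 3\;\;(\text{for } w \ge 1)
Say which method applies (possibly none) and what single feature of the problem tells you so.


Verdict: a summation factor — an index-dependent multiplier 2 w + 1 rules out characteristic roots; a summation factor converts it to a pure difference.


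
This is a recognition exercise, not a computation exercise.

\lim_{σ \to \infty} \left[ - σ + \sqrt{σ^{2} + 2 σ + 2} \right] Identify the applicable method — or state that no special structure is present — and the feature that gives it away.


Technique: conjugate multiplication — this difference gives up after one conjugate multiplication — the radical structure cancels against its conjugate.
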